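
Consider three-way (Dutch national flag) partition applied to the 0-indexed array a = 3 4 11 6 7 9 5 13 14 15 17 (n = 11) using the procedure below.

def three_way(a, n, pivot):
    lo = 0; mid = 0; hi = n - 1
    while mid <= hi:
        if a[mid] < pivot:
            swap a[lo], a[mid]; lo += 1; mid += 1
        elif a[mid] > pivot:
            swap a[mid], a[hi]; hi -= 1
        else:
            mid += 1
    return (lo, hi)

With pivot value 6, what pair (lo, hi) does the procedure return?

(3, 3)

pivot = 6; lo=0, mid=0, hi=10
a[mid]=3<6: swap a[0],a[0]; lo=1,mid=1 → 3 4 11 6 7 9 5 13 14 15 17
a[mid]=4<6: swap a[1],a[1]; lo=2,mid=2 → 3 4 11 6 7 9 5 13 14 15 17
a[mid]=11>6: swap a[2],a[10]; hi=9 → 3 4 17 6 7 9 5 13 14 15 11
a[mid]=17>6: swap a[2],a[9]; hi=8 → 3 4 15 6 7 9 5 13 14 17 11
a[mid]=15>6: swap a[2],a[8]; hi=7 → 3 4 14 6 7 9 5 13 15 17 11
a[mid]=14>6: swap a[2],a[7]; hi=6 → 3 4 13 6 7 9 5 14 15 17 11
a[mid]=13>6: swap a[2],a[6]; hi=5 → 3 4 5 6 7 9 13 14 15 17 11
a[mid]=5<6: swap a[2],a[2]; lo=3,mid=3 → 3 4 5 6 7 9 13 14 15 17 11
a[mid]=6=6: mid=4
a[mid]=7>6: swap a[4],a[5]; hi=4 → 3 4 5 6 9 7 13 14 15 17 11
a[mid]=9>6: swap a[4],a[4]; hi=3 → 3 4 5 6 9 7 13 14 15 17 11
end: lo=3, hi=3; a = 3 4 5 6 9 7 13 14 15 17 11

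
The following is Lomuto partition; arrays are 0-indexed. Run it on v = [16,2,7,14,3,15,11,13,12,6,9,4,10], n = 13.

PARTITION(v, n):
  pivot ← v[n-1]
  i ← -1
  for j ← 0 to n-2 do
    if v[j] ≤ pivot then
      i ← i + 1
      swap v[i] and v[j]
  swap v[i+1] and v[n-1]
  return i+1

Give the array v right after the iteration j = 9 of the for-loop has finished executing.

[2,7,3,6,16,15,11,13,12,14,9,4,10]

pivot = v[12] = 10; i = -1
j=0: v[0]=16 > 10 → no swap
j=1: v[1]=2 ≤ 10 → i=0, swap v[0],v[1] → [2,16,7,14,3,15,11,13,12,6,9,4,10]
j=2: v[2]=7 ≤ 10 → i=1, swap v[1],v[2] → [2,7,16,14,3,15,11,13,12,6,9,4,10]
j=3: v[3]=14 > 10 → no swap
j=4: v[4]=3 ≤ 10 → i=2, swap v[2],v[4] → [2,7,3,14,16,15,11,13,12,6,9,4,10]
j=5: v[5]=15 > 10 → no swap
j=6: v[6]=11 > 10 → no swap
j=7: v[7]=13 > 10 → no swap
j=8: v[8]=12 > 10 → no swap
j=9: v[9]=6 ≤ 10 → i=3, swap v[3],v[9] → [2,7,3,6,16,15,11,13,12,14,9,4,10]
(after j=9) v = [2,7,3,6,16,15,11,13,12,14,9,4,10]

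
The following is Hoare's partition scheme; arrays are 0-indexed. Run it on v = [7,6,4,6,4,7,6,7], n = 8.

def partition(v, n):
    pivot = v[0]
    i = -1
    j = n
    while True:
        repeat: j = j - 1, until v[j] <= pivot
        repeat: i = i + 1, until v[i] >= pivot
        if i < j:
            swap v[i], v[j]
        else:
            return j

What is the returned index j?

pivot=7
j stops at 7 (7), i stops at 0 (7); swap ⇒ [7,6,4,6,4,7,6,7]
j stops at 6 (6), i stops at 5 (7); swap ⇒ [7,6,4,6,4,6,7,7]
j stops at 5, i stops at 6; i≥j ⇒ return 5. v=[7,6,4,6,4,6,7,7]

5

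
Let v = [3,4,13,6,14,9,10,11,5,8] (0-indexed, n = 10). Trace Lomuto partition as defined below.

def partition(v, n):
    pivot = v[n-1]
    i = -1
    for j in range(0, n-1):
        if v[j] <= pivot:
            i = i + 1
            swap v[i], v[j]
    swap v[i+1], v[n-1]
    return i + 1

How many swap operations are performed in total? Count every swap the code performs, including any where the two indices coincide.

pivot = v[9] = 8; i = -1
j=0: v[0]=3 ≤ 8 → i=0, swap v[0],v[0] (no change) → [3,4,13,6,14,9,10,11,5,8]
j=1: v[1]=4 ≤ 8 → i=1, swap v[1],v[1] (no change) → [3,4,13,6,14,9,10,11,5,8]
j=2: v[2]=13 > 8 → no swap
j=3: v[3]=6 ≤ 8 → i=2, swap v[2],v[3] → [3,4,6,13,14,9,10,11,5,8]
j=4: v[4]=14 > 8 → no swap
j=5: v[5]=9 > 8 → no swap
j=6: v[6]=10 > 8 → no swap
j=7: v[7]=11 > 8 → no swap
j=8: v[8]=5 ≤ 8 → i=3, swap v[3],v[8] → [3,4,6,5,14,9,10,11,13,8]
final swap v[4],v[9] → [3,4,6,5,8,9,10,11,13,14]; return 4

5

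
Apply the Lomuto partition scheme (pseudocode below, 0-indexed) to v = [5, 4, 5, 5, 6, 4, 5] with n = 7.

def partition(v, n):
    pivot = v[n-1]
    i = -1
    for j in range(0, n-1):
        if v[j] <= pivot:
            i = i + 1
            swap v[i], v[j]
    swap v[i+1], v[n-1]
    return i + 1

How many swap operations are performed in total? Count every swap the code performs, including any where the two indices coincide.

pivot = v[6] = 5; i = -1
j=0: v[0]=5 ≤ 5 → i=0, swap v[0],v[0] (no change) → [5, 4, 5, 5, 6, 4, 5]
j=1: v[1]=4 ≤ 5 → i=1, swap v[1],v[1] (no change) → [5, 4, 5, 5, 6, 4, 5]
j=2: v[2]=5 ≤ 5 → i=2, swap v[2],v[2] (no change) → [5, 4, 5, 5, 6, 4, 5]
j=3: v[3]=5 ≤ 5 → i=3, swap v[3],v[3] (no change) → [5, 4, 5, 5, 6, 4, 5]
j=4: v[4]=6 > 5 → no swap
j=5: v[5]=4 ≤ 5 → i=4, swap v[4],v[5] → [5, 4, 5, 5, 4, 6, 5]
final swap v[5],v[6] → [5, 4, 5, 5, 4, 5, 6]; return 5

6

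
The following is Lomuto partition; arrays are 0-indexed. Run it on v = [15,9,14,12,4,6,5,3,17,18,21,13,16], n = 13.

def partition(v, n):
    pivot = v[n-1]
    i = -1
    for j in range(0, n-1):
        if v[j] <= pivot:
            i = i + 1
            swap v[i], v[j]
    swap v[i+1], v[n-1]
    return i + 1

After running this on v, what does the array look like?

[15,9,14,12,4,6,5,3,13,16,21,17,18]

pivot = v[12] = 16; i = -1
j=0: v[0]=15 ≤ 16 → i=0, swap v[0],v[0] (no change) → [15,9,14,12,4,6,5,3,17,18,21,13,16]
j=1: v[1]=9 ≤ 16 → i=1, swap v[1],v[1] (no change) → [15,9,14,12,4,6,5,3,17,18,21,13,16]
j=2: v[2]=14 ≤ 16 → i=2, swap v[2],v[2] (no change) → [15,9,14,12,4,6,5,3,17,18,21,13,16]
j=3: v[3]=12 ≤ 16 → i=3, swap v[3],v[3] (no change) → [15,9,14,12,4,6,5,3,17,18,21,13,16]
j=4: v[4]=4 ≤ 16 → i=4, swap v[4],v[4] (no change) → [15,9,14,12,4,6,5,3,17,18,21,13,16]
j=5: v[5]=6 ≤ 16 → i=5, swap v[5],v[5] (no change) → [15,9,14,12,4,6,5,3,17,18,21,13,16]
j=6: v[6]=5 ≤ 16 → i=6, swap v[6],v[6] (no change) → [15,9,14,12,4,6,5,3,17,18,21,13,16]
j=7: v[7]=3 ≤ 16 → i=7, swap v[7],v[7] (no change) → [15,9,14,12,4,6,5,3,17,18,21,13,16]
j=8: v[8]=17 > 16 → no swap
j=9: v[9]=18 > 16 → no swap
j=10: v[10]=21 > 16 → no swap
j=11: v[11]=13 ≤ 16 → i=8, swap v[8],v[11] → [15,9,14,12,4,6,5,3,13,18,21,17,16]
final swap v[9],v[12] → [15,9,14,12,4,6,5,3,13,16,21,17,18]; return 9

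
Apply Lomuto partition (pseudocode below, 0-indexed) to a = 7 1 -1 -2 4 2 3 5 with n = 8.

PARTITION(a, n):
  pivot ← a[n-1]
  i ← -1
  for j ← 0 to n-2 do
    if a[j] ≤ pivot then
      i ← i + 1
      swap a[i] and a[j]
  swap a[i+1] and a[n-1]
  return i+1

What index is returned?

6

pivot=5, i=-1
j=0: 7>5, skip
j=1: 1≤5, i=0, swap(0,1) ⇒ 1 7 -1 -2 4 2 3 5
j=2: -1≤5, i=1, swap(1,2) ⇒ 1 -1 7 -2 4 2 3 5
j=3: -2≤5, i=2, swap(2,3) ⇒ 1 -1 -2 7 4 2 3 5
j=4: 4≤5, i=3, swap(3,4) ⇒ 1 -1 -2 4 7 2 3 5
j=5: 2≤5, i=4, swap(4,5) ⇒ 1 -1 -2 4 2 7 3 5
j=6: 3≤5, i=5, swap(5,6) ⇒ 1 -1 -2 4 2 3 7 5
swap(6,7) ⇒ 1 -1 -2 4 2 3 5 7; return 6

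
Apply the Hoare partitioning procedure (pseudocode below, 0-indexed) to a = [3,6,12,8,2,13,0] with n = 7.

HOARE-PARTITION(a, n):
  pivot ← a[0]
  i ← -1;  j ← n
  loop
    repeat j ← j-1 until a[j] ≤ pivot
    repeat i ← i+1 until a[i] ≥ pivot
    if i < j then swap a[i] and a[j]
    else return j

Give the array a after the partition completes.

pivot = a[0] = 3; i = -1, j = 7
j→6 (a[6]=0≤3), i→0 (a[0]=3≥3); i<j, swap → [0,6,12,8,2,13,3]
j→4 (a[4]=2≤3), i→1 (a[1]=6≥3); i<j, swap → [0,2,12,8,6,13,3]
j→1, i→2; i≥j, return j=1. a = [0,2,12,8,6,13,3]

[0,2,12,8,6,13,3]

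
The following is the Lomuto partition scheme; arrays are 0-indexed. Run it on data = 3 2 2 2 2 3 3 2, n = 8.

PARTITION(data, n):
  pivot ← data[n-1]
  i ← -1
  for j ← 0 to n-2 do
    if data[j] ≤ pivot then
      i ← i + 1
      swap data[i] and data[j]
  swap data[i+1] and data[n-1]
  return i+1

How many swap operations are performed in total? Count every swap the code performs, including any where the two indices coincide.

pivot = data[7] = 2; i = -1
j=0: data[0]=3 > 2 → no swap
j=1: data[1]=2 ≤ 2 → i=0, swap data[0],data[1] → 2 3 2 2 2 3 3 2
j=2: data[2]=2 ≤ 2 → i=1, swap data[1],data[2] → 2 2 3 2 2 3 3 2
j=3: data[3]=2 ≤ 2 → i=2, swap data[2],data[3] → 2 2 2 3 2 3 3 2
j=4: data[4]=2 ≤ 2 → i=3, swap data[3],data[4] → 2 2 2 2 3 3 3 2
j=5: data[5]=3 > 2 → no swap
j=6: data[6]=3 > 2 → no swap
final swap data[4],data[7] → 2 2 2 2 2 3 3 3; return 4

5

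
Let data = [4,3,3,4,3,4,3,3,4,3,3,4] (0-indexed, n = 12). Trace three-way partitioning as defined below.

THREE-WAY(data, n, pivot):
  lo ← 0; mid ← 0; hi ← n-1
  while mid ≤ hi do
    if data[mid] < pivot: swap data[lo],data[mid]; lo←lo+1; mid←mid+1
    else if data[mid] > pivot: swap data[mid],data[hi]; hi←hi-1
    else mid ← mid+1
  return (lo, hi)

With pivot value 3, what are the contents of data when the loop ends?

[3,3,3,3,3,3,3,4,4,4,4,4]

lo=0 mid=0 hi=11
4>3: swap(0,11), hi=10 ⇒ [4,3,3,4,3,4,3,3,4,3,3,4]
4>3: swap(0,10), hi=9 ⇒ [3,3,3,4,3,4,3,3,4,3,4,4]
3=3: mid=1
3=3: mid=2
3=3: mid=3
4>3: swap(3,9), hi=8 ⇒ [3,3,3,3,3,4,3,3,4,4,4,4]
3=3: mid=4
3=3: mid=5
4>3: swap(5,8), hi=7 ⇒ [3,3,3,3,3,4,3,3,4,4,4,4]
4>3: swap(5,7), hi=6 ⇒ [3,3,3,3,3,3,3,4,4,4,4,4]
3=3: mid=6
3=3: mid=7
done. lo=0 hi=6; data=[3,3,3,3,3,3,3,4,4,4,4,4]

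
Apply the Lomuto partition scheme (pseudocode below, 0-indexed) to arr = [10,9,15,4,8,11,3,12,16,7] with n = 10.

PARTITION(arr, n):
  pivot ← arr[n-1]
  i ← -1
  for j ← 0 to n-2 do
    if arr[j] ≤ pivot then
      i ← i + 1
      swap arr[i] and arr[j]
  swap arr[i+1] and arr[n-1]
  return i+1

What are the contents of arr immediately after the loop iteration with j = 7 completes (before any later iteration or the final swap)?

pivot = arr[9] = 7; i = -1
j=0: arr[0]=10 > 7 → no swap
j=1: arr[1]=9 > 7 → no swap
j=2: arr[2]=15 > 7 → no swap
j=3: arr[3]=4 ≤ 7 → i=0, swap arr[0],arr[3] → [4,9,15,10,8,11,3,12,16,7]
j=4: arr[4]=8 > 7 → no swap
j=5: arr[5]=11 > 7 → no swap
j=6: arr[6]=3 ≤ 7 → i=1, swap arr[1],arr[6] → [4,3,15,10,8,11,9,12,16,7]
j=7: arr[7]=12 > 7 → no swap
(after j=7) arr = [4,3,15,10,8,11,9,12,16,7]

[4,3,15,10,8,11,9,12,16,7]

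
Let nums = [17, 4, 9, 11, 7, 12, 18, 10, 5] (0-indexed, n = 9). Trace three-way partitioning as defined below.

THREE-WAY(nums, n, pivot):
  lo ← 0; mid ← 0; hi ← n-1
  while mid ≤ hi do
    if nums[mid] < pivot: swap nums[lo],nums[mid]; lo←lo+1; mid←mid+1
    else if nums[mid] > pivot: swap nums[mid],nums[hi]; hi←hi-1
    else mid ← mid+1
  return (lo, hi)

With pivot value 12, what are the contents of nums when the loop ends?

[5, 4, 9, 11, 7, 10, 12, 18, 17]

pivot = 12; lo=0, mid=0, hi=8
nums[mid]=17>12: swap nums[0],nums[8]; hi=7 → [5, 4, 9, 11, 7, 12, 18, 10, 17]
nums[mid]=5<12: swap nums[0],nums[0]; lo=1,mid=1 → [5, 4, 9, 11, 7, 12, 18, 10, 17]
nums[mid]=4<12: swap nums[1],nums[1]; lo=2,mid=2 → [5, 4, 9, 11, 7, 12, 18, 10, 17]
nums[mid]=9<12: swap nums[2],nums[2]; lo=3,mid=3 → [5, 4, 9, 11, 7, 12, 18, 10, 17]
nums[mid]=11<12: swap nums[3],nums[3]; lo=4,mid=4 → [5, 4, 9, 11, 7, 12, 18, 10, 17]
nums[mid]=7<12: swap nums[4],nums[4]; lo=5,mid=5 → [5, 4, 9, 11, 7, 12, 18, 10, 17]
nums[mid]=12=12: mid=6
nums[mid]=18>12: swap nums[6],nums[7]; hi=6 → [5, 4, 9, 11, 7, 12, 10, 18, 17]
nums[mid]=10<12: swap nums[5],nums[6]; lo=6,mid=7 → [5, 4, 9, 11, 7, 10, 12, 18, 17]
end: lo=6, hi=6; nums = [5, 4, 9, 11, 7, 10, 12, 18, 17]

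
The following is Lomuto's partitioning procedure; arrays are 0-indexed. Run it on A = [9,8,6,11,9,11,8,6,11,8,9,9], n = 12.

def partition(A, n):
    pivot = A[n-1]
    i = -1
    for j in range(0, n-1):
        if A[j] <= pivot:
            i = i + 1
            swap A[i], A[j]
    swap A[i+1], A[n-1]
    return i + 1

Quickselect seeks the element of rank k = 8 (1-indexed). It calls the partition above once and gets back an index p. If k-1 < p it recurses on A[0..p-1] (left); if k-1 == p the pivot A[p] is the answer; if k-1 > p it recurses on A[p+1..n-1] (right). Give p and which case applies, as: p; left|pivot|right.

pivot = A[11] = 9; i = -1
j=0: A[0]=9 ≤ 9 → i=0, swap A[0],A[0] (no change) → [9,8,6,11,9,11,8,6,11,8,9,9]
j=1: A[1]=8 ≤ 9 → i=1, swap A[1],A[1] (no change) → [9,8,6,11,9,11,8,6,11,8,9,9]
j=2: A[2]=6 ≤ 9 → i=2, swap A[2],A[2] (no change) → [9,8,6,11,9,11,8,6,11,8,9,9]
j=3: A[3]=11 > 9 → no swap
j=4: A[4]=9 ≤ 9 → i=3, swap A[3],A[4] → [9,8,6,9,11,11,8,6,11,8,9,9]
j=5: A[5]=11 > 9 → no swap
j=6: A[6]=8 ≤ 9 → i=4, swap A[4],A[6] → [9,8,6,9,8,11,11,6,11,8,9,9]
j=7: A[7]=6 ≤ 9 → i=5, swap A[5],A[7] → [9,8,6,9,8,6,11,11,11,8,9,9]
j=8: A[8]=11 > 9 → no swap
j=9: A[9]=8 ≤ 9 → i=6, swap A[6],A[9] → [9,8,6,9,8,6,8,11,11,11,9,9]
j=10: A[10]=9 ≤ 9 → i=7, swap A[7],A[10] → [9,8,6,9,8,6,8,9,11,11,11,9]
final swap A[8],A[11] → [9,8,6,9,8,6,8,9,9,11,11,11]; return 8
p = 8; k-1 = 7 < 8 ⇒ left

8; left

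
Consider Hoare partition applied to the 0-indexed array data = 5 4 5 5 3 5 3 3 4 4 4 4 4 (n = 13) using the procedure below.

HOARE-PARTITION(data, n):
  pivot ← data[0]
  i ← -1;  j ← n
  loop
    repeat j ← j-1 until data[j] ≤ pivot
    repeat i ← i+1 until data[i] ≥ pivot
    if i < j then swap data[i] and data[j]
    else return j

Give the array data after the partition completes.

pivot=5
j stops at 12 (4), i stops at 0 (5); swap ⇒ 4 4 5 5 3 5 3 3 4 4 4 4 5
j stops at 11 (4), i stops at 2 (5); swap ⇒ 4 4 4 5 3 5 3 3 4 4 4 5 5
j stops at 10 (4), i stops at 3 (5); swap ⇒ 4 4 4 4 3 5 3 3 4 4 5 5 5
j stops at 9 (4), i stops at 5 (5); swap ⇒ 4 4 4 4 3 4 3 3 4 5 5 5 5
j stops at 8, i stops at 9; i≥j ⇒ return 8. data=4 4 4 4 3 4 3 3 4 5 5 5 5

4 4 4 4 3 4 3 3 4 5 5 5 5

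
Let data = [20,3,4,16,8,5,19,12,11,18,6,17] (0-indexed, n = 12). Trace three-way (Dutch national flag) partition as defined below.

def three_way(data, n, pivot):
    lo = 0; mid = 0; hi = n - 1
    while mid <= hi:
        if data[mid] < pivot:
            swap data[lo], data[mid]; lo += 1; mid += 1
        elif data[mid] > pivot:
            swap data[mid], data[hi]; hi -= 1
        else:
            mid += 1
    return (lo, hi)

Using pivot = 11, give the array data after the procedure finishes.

pivot = 11; lo=0, mid=0, hi=11
data[mid]=20>11: swap data[0],data[11]; hi=10 → [17,3,4,16,8,5,19,12,11,18,6,20]
data[mid]=17>11: swap data[0],data[10]; hi=9 → [6,3,4,16,8,5,19,12,11,18,17,20]
data[mid]=6<11: swap data[0],data[0]; lo=1,mid=1 → [6,3,4,16,8,5,19,12,11,18,17,20]
data[mid]=3<11: swap data[1],data[1]; lo=2,mid=2 → [6,3,4,16,8,5,19,12,11,18,17,20]
data[mid]=4<11: swap data[2],data[2]; lo=3,mid=3 → [6,3,4,16,8,5,19,12,11,18,17,20]
data[mid]=16>11: swap data[3],data[9]; hi=8 → [6,3,4,18,8,5,19,12,11,16,17,20]
data[mid]=18>11: swap data[3],data[8]; hi=7 → [6,3,4,11,8,5,19,12,18,16,17,20]
data[mid]=11=11: mid=4
data[mid]=8<11: swap data[3],data[4]; lo=4,mid=5 → [6,3,4,8,11,5,19,12,18,16,17,20]
data[mid]=5<11: swap data[4],data[5]; lo=5,mid=6 → [6,3,4,8,5,11,19,12,18,16,17,20]
data[mid]=19>11: swap data[6],data[7]; hi=6 → [6,3,4,8,5,11,12,19,18,16,17,20]
data[mid]=12>11: swap data[6],data[6]; hi=5 → [6,3,4,8,5,11,12,19,18,16,17,20]
end: lo=5, hi=5; data = [6,3,4,8,5,11,12,19,18,16,17,20]

[6,3,4,8,5,11,12,19,18,16,17,20]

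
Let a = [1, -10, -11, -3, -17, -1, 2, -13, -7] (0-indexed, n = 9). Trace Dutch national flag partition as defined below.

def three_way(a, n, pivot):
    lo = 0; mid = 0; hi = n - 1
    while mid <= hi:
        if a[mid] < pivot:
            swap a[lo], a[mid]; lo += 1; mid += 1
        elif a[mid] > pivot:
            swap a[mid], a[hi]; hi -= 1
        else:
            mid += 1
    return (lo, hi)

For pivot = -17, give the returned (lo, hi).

pivot = -17; lo=0, mid=0, hi=8
a[mid]=1>-17: swap a[0],a[8]; hi=7 → [-7, -10, -11, -3, -17, -1, 2, -13, 1]
a[mid]=-7>-17: swap a[0],a[7]; hi=6 → [-13, -10, -11, -3, -17, -1, 2, -7, 1]
a[mid]=-13>-17: swap a[0],a[6]; hi=5 → [2, -10, -11, -3, -17, -1, -13, -7, 1]
a[mid]=2>-17: swap a[0],a[5]; hi=4 → [-1, -10, -11, -3, -17, 2, -13, -7, 1]
a[mid]=-1>-17: swap a[0],a[4]; hi=3 → [-17, -10, -11, -3, -1, 2, -13, -7, 1]
a[mid]=-17=-17: mid=1
a[mid]=-10>-17: swap a[1],a[3]; hi=2 → [-17, -3, -11, -10, -1, 2, -13, -7, 1]
a[mid]=-3>-17: swap a[1],a[2]; hi=1 → [-17, -11, -3, -10, -1, 2, -13, -7, 1]
a[mid]=-11>-17: swap a[1],a[1]; hi=0 → [-17, -11, -3, -10, -1, 2, -13, -7, 1]
end: lo=0, hi=0; a = [-17, -11, -3, -10, -1, 2, -13, -7, 1]

(0, 0)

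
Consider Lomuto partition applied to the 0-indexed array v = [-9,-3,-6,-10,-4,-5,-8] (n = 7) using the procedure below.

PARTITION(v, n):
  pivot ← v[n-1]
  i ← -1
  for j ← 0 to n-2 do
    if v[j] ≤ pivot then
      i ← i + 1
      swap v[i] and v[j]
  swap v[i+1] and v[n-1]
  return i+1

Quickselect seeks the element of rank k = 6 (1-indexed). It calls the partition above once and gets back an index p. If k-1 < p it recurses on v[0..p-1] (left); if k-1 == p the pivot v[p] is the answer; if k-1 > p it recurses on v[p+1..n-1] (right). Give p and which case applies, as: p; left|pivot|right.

2; right

pivot = v[6] = -8; i = -1
j=0: v[0]=-9 ≤ -8 → i=0, swap v[0],v[0] (no change) → [-9,-3,-6,-10,-4,-5,-8]
j=1: v[1]=-3 > -8 → no swap
j=2: v[2]=-6 > -8 → no swap
j=3: v[3]=-10 ≤ -8 → i=1, swap v[1],v[3] → [-9,-10,-6,-3,-4,-5,-8]
j=4: v[4]=-4 > -8 → no swap
j=5: v[5]=-5 > -8 → no swap
final swap v[2],v[6] → [-9,-10,-8,-3,-4,-5,-6]; return 2
p = 2; k-1 = 5 > 2 ⇒ right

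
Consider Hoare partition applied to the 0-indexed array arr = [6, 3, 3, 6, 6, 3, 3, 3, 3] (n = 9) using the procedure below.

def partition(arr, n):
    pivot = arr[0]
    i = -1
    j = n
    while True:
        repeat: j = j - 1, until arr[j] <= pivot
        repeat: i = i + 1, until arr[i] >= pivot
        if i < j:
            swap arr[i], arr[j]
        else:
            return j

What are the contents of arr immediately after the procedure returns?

[3, 3, 3, 3, 3, 3, 6, 6, 6]

pivot = arr[0] = 6; i = -1, j = 9
j→8 (arr[8]=3≤6), i→0 (arr[0]=6≥6); i<j, swap → [3, 3, 3, 6, 6, 3, 3, 3, 6]
j→7 (arr[7]=3≤6), i→3 (arr[3]=6≥6); i<j, swap → [3, 3, 3, 3, 6, 3, 3, 6, 6]
j→6 (arr[6]=3≤6), i→4 (arr[4]=6≥6); i<j, swap → [3, 3, 3, 3, 3, 3, 6, 6, 6]
j→5, i→6; i≥j, return j=5. arr = [3, 3, 3, 3, 3, 3, 6, 6, 6]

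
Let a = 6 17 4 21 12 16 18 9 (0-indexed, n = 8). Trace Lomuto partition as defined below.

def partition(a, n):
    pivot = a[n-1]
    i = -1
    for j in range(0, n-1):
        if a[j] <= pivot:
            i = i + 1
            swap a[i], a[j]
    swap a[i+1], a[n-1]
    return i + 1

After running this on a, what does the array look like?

6 4 9 21 12 16 18 17

pivot = a[7] = 9; i = -1
j=0: a[0]=6 ≤ 9 → i=0, swap a[0],a[0] (no change) → 6 17 4 21 12 16 18 9
j=1: a[1]=17 > 9 → no swap
j=2: a[2]=4 ≤ 9 → i=1, swap a[1],a[2] → 6 4 17 21 12 16 18 9
j=3: a[3]=21 > 9 → no swap
j=4: a[4]=12 > 9 → no swap
j=5: a[5]=16 > 9 → no swap
j=6: a[6]=18 > 9 → no swap
final swap a[2],a[7] → 6 4 9 21 12 16 18 17; return 2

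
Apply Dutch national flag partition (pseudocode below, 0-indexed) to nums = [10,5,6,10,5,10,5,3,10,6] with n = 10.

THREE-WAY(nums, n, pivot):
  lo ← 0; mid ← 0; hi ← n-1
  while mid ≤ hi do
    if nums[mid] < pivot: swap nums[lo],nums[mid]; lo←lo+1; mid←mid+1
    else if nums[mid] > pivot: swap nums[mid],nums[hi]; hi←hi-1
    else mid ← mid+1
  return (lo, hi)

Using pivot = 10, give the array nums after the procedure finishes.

[5,6,5,5,3,6,10,10,10,10]

lo=0 mid=0 hi=9
10=10: mid=1
5<10: swap(0,1), lo=1 mid=2 ⇒ [5,10,6,10,5,10,5,3,10,6]
6<10: swap(1,2), lo=2 mid=3 ⇒ [5,6,10,10,5,10,5,3,10,6]
10=10: mid=4
5<10: swap(2,4), lo=3 mid=5 ⇒ [5,6,5,10,10,10,5,3,10,6]
10=10: mid=6
5<10: swap(3,6), lo=4 mid=7 ⇒ [5,6,5,5,10,10,10,3,10,6]
3<10: swap(4,7), lo=5 mid=8 ⇒ [5,6,5,5,3,10,10,10,10,6]
10=10: mid=9
6<10: swap(5,9), lo=6 mid=10 ⇒ [5,6,5,5,3,6,10,10,10,10]
done. lo=6 hi=9; nums=[5,6,5,5,3,6,10,10,10,10]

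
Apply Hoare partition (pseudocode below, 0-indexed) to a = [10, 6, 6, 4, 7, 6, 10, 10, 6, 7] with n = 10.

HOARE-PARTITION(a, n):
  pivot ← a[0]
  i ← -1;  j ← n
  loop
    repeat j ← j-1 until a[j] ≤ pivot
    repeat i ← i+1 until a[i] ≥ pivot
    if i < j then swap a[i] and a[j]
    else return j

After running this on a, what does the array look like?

[7, 6, 6, 4, 7, 6, 6, 10, 10, 10]

pivot = a[0] = 10; i = -1, j = 10
j→9 (a[9]=7≤10), i→0 (a[0]=10≥10); i<j, swap → [7, 6, 6, 4, 7, 6, 10, 10, 6, 10]
j→8 (a[8]=6≤10), i→6 (a[6]=10≥10); i<j, swap → [7, 6, 6, 4, 7, 6, 6, 10, 10, 10]
j→7, i→7; i≥j, return j=7. a = [7, 6, 6, 4, 7, 6, 6, 10, 10, 10]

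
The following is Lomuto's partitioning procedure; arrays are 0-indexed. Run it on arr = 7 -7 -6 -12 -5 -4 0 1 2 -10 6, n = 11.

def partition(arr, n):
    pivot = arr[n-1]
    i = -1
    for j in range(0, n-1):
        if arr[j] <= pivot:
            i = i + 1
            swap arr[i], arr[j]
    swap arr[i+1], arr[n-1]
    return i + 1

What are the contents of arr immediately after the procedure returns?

-7 -6 -12 -5 -4 0 1 2 -10 6 7

pivot = arr[10] = 6; i = -1
j=0: arr[0]=7 > 6 → no swap
j=1: arr[1]=-7 ≤ 6 → i=0, swap arr[0],arr[1] → -7 7 -6 -12 -5 -4 0 1 2 -10 6
j=2: arr[2]=-6 ≤ 6 → i=1, swap arr[1],arr[2] → -7 -6 7 -12 -5 -4 0 1 2 -10 6
j=3: arr[3]=-12 ≤ 6 → i=2, swap arr[2],arr[3] → -7 -6 -12 7 -5 -4 0 1 2 -10 6
j=4: arr[4]=-5 ≤ 6 → i=3, swap arr[3],arr[4] → -7 -6 -12 -5 7 -4 0 1 2 -10 6
j=5: arr[5]=-4 ≤ 6 → i=4, swap arr[4],arr[5] → -7 -6 -12 -5 -4 7 0 1 2 -10 6
j=6: arr[6]=0 ≤ 6 → i=5, swap arr[5],arr[6] → -7 -6 -12 -5 -4 0 7 1 2 -10 6
j=7: arr[7]=1 ≤ 6 → i=6, swap arr[6],arr[7] → -7 -6 -12 -5 -4 0 1 7 2 -10 6
j=8: arr[8]=2 ≤ 6 → i=7, swap arr[7],arr[8] → -7 -6 -12 -5 -4 0 1 2 7 -10 6
j=9: arr[9]=-10 ≤ 6 → i=8, swap arr[8],arr[9] → -7 -6 -12 -5 -4 0 1 2 -10 7 6
final swap arr[9],arr[10] → -7 -6 -12 -5 -4 0 1 2 -10 6 7; return 9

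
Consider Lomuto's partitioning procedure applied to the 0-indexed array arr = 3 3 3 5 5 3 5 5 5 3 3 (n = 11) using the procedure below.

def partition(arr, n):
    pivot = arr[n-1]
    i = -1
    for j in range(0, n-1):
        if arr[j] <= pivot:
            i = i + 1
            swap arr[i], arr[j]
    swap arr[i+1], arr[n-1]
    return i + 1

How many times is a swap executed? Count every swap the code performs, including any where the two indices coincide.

6

pivot = arr[10] = 3; i = -1
j=0: arr[0]=3 ≤ 3 → i=0, swap arr[0],arr[0] (no change) → 3 3 3 5 5 3 5 5 5 3 3
j=1: arr[1]=3 ≤ 3 → i=1, swap arr[1],arr[1] (no change) → 3 3 3 5 5 3 5 5 5 3 3
j=2: arr[2]=3 ≤ 3 → i=2, swap arr[2],arr[2] (no change) → 3 3 3 5 5 3 5 5 5 3 3
j=3: arr[3]=5 > 3 → no swap
j=4: arr[4]=5 > 3 → no swap
j=5: arr[5]=3 ≤ 3 → i=3, swap arr[3],arr[5] → 3 3 3 3 5 5 5 5 5 3 3
j=6: arr[6]=5 > 3 → no swap
j=7: arr[7]=5 > 3 → no swap
j=8: arr[8]=5 > 3 → no swap
j=9: arr[9]=3 ≤ 3 → i=4, swap arr[4],arr[9] → 3 3 3 3 3 5 5 5 5 5 3
final swap arr[5],arr[10] → 3 3 3 3 3 3 5 5 5 5 5; return 5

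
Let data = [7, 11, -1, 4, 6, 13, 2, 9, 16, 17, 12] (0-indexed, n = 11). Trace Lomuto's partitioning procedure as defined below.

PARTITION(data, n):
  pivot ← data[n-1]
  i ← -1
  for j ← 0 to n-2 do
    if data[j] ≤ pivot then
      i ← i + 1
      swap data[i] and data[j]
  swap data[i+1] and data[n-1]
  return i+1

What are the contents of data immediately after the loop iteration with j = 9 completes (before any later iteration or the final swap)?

[7, 11, -1, 4, 6, 2, 9, 13, 16, 17, 12]

pivot = data[10] = 12; i = -1
j=0: data[0]=7 ≤ 12 → i=0, swap data[0],data[0] (no change) → [7, 11, -1, 4, 6, 13, 2, 9, 16, 17, 12]
j=1: data[1]=11 ≤ 12 → i=1, swap data[1],data[1] (no change) → [7, 11, -1, 4, 6, 13, 2, 9, 16, 17, 12]
j=2: data[2]=-1 ≤ 12 → i=2, swap data[2],data[2] (no change) → [7, 11, -1, 4, 6, 13, 2, 9, 16, 17, 12]
j=3: data[3]=4 ≤ 12 → i=3, swap data[3],data[3] (no change) → [7, 11, -1, 4, 6, 13, 2, 9, 16, 17, 12]
j=4: data[4]=6 ≤ 12 → i=4, swap data[4],data[4] (no change) → [7, 11, -1, 4, 6, 13, 2, 9, 16, 17, 12]
j=5: data[5]=13 > 12 → no swap
j=6: data[6]=2 ≤ 12 → i=5, swap data[5],data[6] → [7, 11, -1, 4, 6, 2, 13, 9, 16, 17, 12]
j=7: data[7]=9 ≤ 12 → i=6, swap data[6],data[7] → [7, 11, -1, 4, 6, 2, 9, 13, 16, 17, 12]
j=8: data[8]=16 > 12 → no swap
j=9: data[9]=17 > 12 → no swap
(after j=9) data = [7, 11, -1, 4, 6, 2, 9, 13, 16, 17, 12]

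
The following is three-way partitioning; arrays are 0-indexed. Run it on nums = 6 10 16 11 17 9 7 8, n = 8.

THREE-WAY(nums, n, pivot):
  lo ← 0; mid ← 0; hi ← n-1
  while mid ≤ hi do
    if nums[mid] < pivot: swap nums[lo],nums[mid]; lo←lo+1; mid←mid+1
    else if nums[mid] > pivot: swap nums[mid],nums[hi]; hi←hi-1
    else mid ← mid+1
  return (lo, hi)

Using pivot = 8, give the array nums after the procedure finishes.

6 7 8 17 9 11 16 10

pivot = 8; lo=0, mid=0, hi=7
nums[mid]=6<8: swap nums[0],nums[0]; lo=1,mid=1 → 6 10 16 11 17 9 7 8
nums[mid]=10>8: swap nums[1],nums[7]; hi=6 → 6 8 16 11 17 9 7 10
nums[mid]=8=8: mid=2
nums[mid]=16>8: swap nums[2],nums[6]; hi=5 → 6 8 7 11 17 9 16 10
nums[mid]=7<8: swap nums[1],nums[2]; lo=2,mid=3 → 6 7 8 11 17 9 16 10
nums[mid]=11>8: swap nums[3],nums[5]; hi=4 → 6 7 8 9 17 11 16 10
nums[mid]=9>8: swap nums[3],nums[4]; hi=3 → 6 7 8 17 9 11 16 10
nums[mid]=17>8: swap nums[3],nums[3]; hi=2 → 6 7 8 17 9 11 16 10
end: lo=2, hi=2; nums = 6 7 8 17 9 11 16 10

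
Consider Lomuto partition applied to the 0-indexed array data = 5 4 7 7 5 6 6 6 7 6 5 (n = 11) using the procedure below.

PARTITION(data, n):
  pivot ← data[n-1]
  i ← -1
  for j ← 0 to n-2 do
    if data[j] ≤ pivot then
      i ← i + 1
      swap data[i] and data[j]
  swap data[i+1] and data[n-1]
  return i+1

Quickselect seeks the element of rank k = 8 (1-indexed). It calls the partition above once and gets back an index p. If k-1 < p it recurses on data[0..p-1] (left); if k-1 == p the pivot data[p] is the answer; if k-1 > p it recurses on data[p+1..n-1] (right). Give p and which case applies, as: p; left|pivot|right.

3; right

pivot=5, i=-1
j=0: 5≤5, i=0, swap(0,0) ⇒ 5 4 7 7 5 6 6 6 7 6 5
j=1: 4≤5, i=1, swap(1,1) ⇒ 5 4 7 7 5 6 6 6 7 6 5
j=2: 7>5, skip
j=3: 7>5, skip
j=4: 5≤5, i=2, swap(2,4) ⇒ 5 4 5 7 7 6 6 6 7 6 5
j=5: 6>5, skip
j=6: 6>5, skip
j=7: 6>5, skip
j=8: 7>5, skip
j=9: 6>5, skip
swap(3,10) ⇒ 5 4 5 5 7 6 6 6 7 6 7; return 3
p = 3; k-1 = 7 > 3 ⇒ right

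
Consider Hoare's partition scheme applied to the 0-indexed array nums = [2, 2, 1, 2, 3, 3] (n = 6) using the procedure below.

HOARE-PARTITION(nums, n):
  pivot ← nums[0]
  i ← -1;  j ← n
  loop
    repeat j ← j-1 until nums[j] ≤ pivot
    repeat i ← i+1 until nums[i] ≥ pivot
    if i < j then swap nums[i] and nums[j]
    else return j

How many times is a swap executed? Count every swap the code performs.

pivot = nums[0] = 2; i = -1, j = 6
j→3 (nums[3]=2≤2), i→0 (nums[0]=2≥2); i<j, swap → [2, 2, 1, 2, 3, 3]
j→2 (nums[2]=1≤2), i→1 (nums[1]=2≥2); i<j, swap → [2, 1, 2, 2, 3, 3]
j→1, i→2; i≥j, return j=1. nums = [2, 1, 2, 2, 3, 3]

2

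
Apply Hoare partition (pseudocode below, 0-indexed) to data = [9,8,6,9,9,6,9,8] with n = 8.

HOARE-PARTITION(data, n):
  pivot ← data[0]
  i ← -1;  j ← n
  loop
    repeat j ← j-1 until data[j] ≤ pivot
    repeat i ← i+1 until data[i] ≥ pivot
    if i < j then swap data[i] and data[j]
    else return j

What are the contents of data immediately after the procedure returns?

[8,8,6,9,6,9,9,9]

pivot = data[0] = 9; i = -1, j = 8
j→7 (data[7]=8≤9), i→0 (data[0]=9≥9); i<j, swap → [8,8,6,9,9,6,9,9]
j→6 (data[6]=9≤9), i→3 (data[3]=9≥9); i<j, swap → [8,8,6,9,9,6,9,9]
j→5 (data[5]=6≤9), i→4 (data[4]=9≥9); i<j, swap → [8,8,6,9,6,9,9,9]
j→4, i→5; i≥j, return j=4. data = [8,8,6,9,6,9,9,9]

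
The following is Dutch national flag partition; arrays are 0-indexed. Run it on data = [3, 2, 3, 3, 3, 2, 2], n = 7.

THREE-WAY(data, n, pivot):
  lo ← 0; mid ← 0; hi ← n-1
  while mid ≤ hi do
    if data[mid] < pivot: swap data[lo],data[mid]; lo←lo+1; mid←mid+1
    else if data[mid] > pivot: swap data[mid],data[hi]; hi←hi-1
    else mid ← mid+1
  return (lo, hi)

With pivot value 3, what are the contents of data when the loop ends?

[2, 2, 2, 3, 3, 3, 3]

pivot = 3; lo=0, mid=0, hi=6
data[mid]=3=3: mid=1
data[mid]=2<3: swap data[0],data[1]; lo=1,mid=2 → [2, 3, 3, 3, 3, 2, 2]
data[mid]=3=3: mid=3
data[mid]=3=3: mid=4
data[mid]=3=3: mid=5
data[mid]=2<3: swap data[1],data[5]; lo=2,mid=6 → [2, 2, 3, 3, 3, 3, 2]
data[mid]=2<3: swap data[2],data[6]; lo=3,mid=7 → [2, 2, 2, 3, 3, 3, 3]
end: lo=3, hi=6; data = [2, 2, 2, 3, 3, 3, 3]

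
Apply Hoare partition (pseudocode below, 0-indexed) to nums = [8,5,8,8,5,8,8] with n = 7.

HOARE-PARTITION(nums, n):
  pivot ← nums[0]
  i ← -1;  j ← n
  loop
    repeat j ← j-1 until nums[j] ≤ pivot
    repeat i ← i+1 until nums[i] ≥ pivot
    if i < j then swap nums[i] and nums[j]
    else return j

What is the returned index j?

pivot = nums[0] = 8; i = -1, j = 7
j→6 (nums[6]=8≤8), i→0 (nums[0]=8≥8); i<j, swap → [8,5,8,8,5,8,8]
j→5 (nums[5]=8≤8), i→2 (nums[2]=8≥8); i<j, swap → [8,5,8,8,5,8,8]
j→4 (nums[4]=5≤8), i→3 (nums[3]=8≥8); i<j, swap → [8,5,8,5,8,8,8]
j→3, i→4; i≥j, return j=3. nums = [8,5,8,5,8,8,8]

3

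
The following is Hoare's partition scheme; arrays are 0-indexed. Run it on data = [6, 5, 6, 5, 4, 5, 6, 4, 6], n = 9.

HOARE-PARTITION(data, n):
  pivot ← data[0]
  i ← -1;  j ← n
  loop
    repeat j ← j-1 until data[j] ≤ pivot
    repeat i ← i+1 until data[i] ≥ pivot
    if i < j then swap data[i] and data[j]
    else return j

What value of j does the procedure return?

pivot=6
j stops at 8 (6), i stops at 0 (6); swap ⇒ [6, 5, 6, 5, 4, 5, 6, 4, 6]
j stops at 7 (4), i stops at 2 (6); swap ⇒ [6, 5, 4, 5, 4, 5, 6, 6, 6]
j stops at 6, i stops at 6; i≥j ⇒ return 6. data=[6, 5, 4, 5, 4, 5, 6, 6, 6]

6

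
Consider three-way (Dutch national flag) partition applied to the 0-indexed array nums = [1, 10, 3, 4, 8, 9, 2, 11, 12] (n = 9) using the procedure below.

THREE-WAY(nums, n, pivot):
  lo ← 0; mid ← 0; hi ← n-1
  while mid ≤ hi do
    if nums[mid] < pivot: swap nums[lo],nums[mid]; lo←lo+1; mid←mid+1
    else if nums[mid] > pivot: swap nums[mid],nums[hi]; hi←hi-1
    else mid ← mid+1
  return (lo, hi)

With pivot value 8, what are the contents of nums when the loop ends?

lo=0 mid=0 hi=8
1<8: swap(0,0), lo=1 mid=1 ⇒ [1, 10, 3, 4, 8, 9, 2, 11, 12]
10>8: swap(1,8), hi=7 ⇒ [1, 12, 3, 4, 8, 9, 2, 11, 10]
12>8: swap(1,7), hi=6 ⇒ [1, 11, 3, 4, 8, 9, 2, 12, 10]
11>8: swap(1,6), hi=5 ⇒ [1, 2, 3, 4, 8, 9, 11, 12, 10]
2<8: swap(1,1), lo=2 mid=2 ⇒ [1, 2, 3, 4, 8, 9, 11, 12, 10]
3<8: swap(2,2), lo=3 mid=3 ⇒ [1, 2, 3, 4, 8, 9, 11, 12, 10]
4<8: swap(3,3), lo=4 mid=4 ⇒ [1, 2, 3, 4, 8, 9, 11, 12, 10]
8=8: mid=5
9>8: swap(5,5), hi=4 ⇒ [1, 2, 3, 4, 8, 9, 11, 12, 10]
done. lo=4 hi=4; nums=[1, 2, 3, 4, 8, 9, 11, 12, 10]

[1, 2, 3, 4, 8, 9, 11, 12, 10]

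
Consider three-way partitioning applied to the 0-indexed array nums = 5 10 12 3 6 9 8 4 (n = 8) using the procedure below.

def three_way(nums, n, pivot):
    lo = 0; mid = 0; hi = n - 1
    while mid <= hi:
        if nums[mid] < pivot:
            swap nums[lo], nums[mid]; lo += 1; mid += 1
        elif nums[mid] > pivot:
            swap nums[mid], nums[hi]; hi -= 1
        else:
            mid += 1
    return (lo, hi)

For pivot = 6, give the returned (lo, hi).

(3, 3)

lo=0 mid=0 hi=7
5<6: swap(0,0), lo=1 mid=1 ⇒ 5 10 12 3 6 9 8 4
10>6: swap(1,7), hi=6 ⇒ 5 4 12 3 6 9 8 10
4<6: swap(1,1), lo=2 mid=2 ⇒ 5 4 12 3 6 9 8 10
12>6: swap(2,6), hi=5 ⇒ 5 4 8 3 6 9 12 10
8>6: swap(2,5), hi=4 ⇒ 5 4 9 3 6 8 12 10
9>6: swap(2,4), hi=3 ⇒ 5 4 6 3 9 8 12 10
6=6: mid=3
3<6: swap(2,3), lo=3 mid=4 ⇒ 5 4 3 6 9 8 12 10
done. lo=3 hi=3; nums=5 4 3 6 9 8 12 10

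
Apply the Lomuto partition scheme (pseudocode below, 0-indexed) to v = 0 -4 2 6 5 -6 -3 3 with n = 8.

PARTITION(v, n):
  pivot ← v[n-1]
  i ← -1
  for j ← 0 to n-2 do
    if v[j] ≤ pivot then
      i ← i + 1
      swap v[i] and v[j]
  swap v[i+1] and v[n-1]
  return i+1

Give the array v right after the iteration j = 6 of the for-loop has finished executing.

pivot=3, i=-1
j=0: 0≤3, i=0, swap(0,0) ⇒ 0 -4 2 6 5 -6 -3 3
j=1: -4≤3, i=1, swap(1,1) ⇒ 0 -4 2 6 5 -6 -3 3
j=2: 2≤3, i=2, swap(2,2) ⇒ 0 -4 2 6 5 -6 -3 3
j=3: 6>3, skip
j=4: 5>3, skip
j=5: -6≤3, i=3, swap(3,5) ⇒ 0 -4 2 -6 5 6 -3 3
j=6: -3≤3, i=4, swap(4,6) ⇒ 0 -4 2 -6 -3 6 5 3
(after j=6) v = 0 -4 2 -6 -3 6 5 3

0 -4 2 -6 -3 6 5 3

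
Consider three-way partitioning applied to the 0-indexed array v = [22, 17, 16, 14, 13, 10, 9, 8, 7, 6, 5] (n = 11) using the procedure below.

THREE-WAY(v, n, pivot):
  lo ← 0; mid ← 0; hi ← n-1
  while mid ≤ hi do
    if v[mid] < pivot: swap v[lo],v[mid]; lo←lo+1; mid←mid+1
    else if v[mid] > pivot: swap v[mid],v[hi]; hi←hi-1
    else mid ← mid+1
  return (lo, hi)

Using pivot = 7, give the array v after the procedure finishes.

[5, 6, 7, 13, 10, 9, 8, 14, 16, 17, 22]

pivot = 7; lo=0, mid=0, hi=10
v[mid]=22>7: swap v[0],v[10]; hi=9 → [5, 17, 16, 14, 13, 10, 9, 8, 7, 6, 22]
v[mid]=5<7: swap v[0],v[0]; lo=1,mid=1 → [5, 17, 16, 14, 13, 10, 9, 8, 7, 6, 22]
v[mid]=17>7: swap v[1],v[9]; hi=8 → [5, 6, 16, 14, 13, 10, 9, 8, 7, 17, 22]
v[mid]=6<7: swap v[1],v[1]; lo=2,mid=2 → [5, 6, 16, 14, 13, 10, 9, 8, 7, 17, 22]
v[mid]=16>7: swap v[2],v[8]; hi=7 → [5, 6, 7, 14, 13, 10, 9, 8, 16, 17, 22]
v[mid]=7=7: mid=3
v[mid]=14>7: swap v[3],v[7]; hi=6 → [5, 6, 7, 8, 13, 10, 9, 14, 16, 17, 22]
v[mid]=8>7: swap v[3],v[6]; hi=5 → [5, 6, 7, 9, 13, 10, 8, 14, 16, 17, 22]
v[mid]=9>7: swap v[3],v[5]; hi=4 → [5, 6, 7, 10, 13, 9, 8, 14, 16, 17, 22]
v[mid]=10>7: swap v[3],v[4]; hi=3 → [5, 6, 7, 13, 10, 9, 8, 14, 16, 17, 22]
v[mid]=13>7: swap v[3],v[3]; hi=2 → [5, 6, 7, 13, 10, 9, 8, 14, 16, 17, 22]
end: lo=2, hi=2; v = [5, 6, 7, 13, 10, 9, 8, 14, 16, 17, 22]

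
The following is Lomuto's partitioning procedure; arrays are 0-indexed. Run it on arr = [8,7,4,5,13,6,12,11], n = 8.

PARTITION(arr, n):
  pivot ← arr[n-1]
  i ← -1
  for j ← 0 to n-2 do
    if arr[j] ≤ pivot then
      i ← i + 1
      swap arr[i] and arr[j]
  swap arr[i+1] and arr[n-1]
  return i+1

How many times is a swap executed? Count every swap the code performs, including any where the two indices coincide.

pivot = arr[7] = 11; i = -1
j=0: arr[0]=8 ≤ 11 → i=0, swap arr[0],arr[0] (no change) → [8,7,4,5,13,6,12,11]
j=1: arr[1]=7 ≤ 11 → i=1, swap arr[1],arr[1] (no change) → [8,7,4,5,13,6,12,11]
j=2: arr[2]=4 ≤ 11 → i=2, swap arr[2],arr[2] (no change) → [8,7,4,5,13,6,12,11]
j=3: arr[3]=5 ≤ 11 → i=3, swap arr[3],arr[3] (no change) → [8,7,4,5,13,6,12,11]
j=4: arr[4]=13 > 11 → no swap
j=5: arr[5]=6 ≤ 11 → i=4, swap arr[4],arr[5] → [8,7,4,5,6,13,12,11]
j=6: arr[6]=12 > 11 → no swap
final swap arr[5],arr[7] → [8,7,4,5,6,11,12,13]; return 5

6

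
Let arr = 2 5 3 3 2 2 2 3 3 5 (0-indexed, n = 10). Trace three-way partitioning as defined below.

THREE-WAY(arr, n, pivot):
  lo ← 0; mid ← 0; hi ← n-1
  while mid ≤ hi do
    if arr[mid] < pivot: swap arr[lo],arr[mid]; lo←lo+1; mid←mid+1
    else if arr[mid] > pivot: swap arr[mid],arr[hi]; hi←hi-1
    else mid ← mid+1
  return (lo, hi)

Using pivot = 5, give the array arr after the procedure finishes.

pivot = 5; lo=0, mid=0, hi=9
arr[mid]=2<5: swap arr[0],arr[0]; lo=1,mid=1 → 2 5 3 3 2 2 2 3 3 5
arr[mid]=5=5: mid=2
arr[mid]=3<5: swap arr[1],arr[2]; lo=2,mid=3 → 2 3 5 3 2 2 2 3 3 5
arr[mid]=3<5: swap arr[2],arr[3]; lo=3,mid=4 → 2 3 3 5 2 2 2 3 3 5
arr[mid]=2<5: swap arr[3],arr[4]; lo=4,mid=5 → 2 3 3 2 5 2 2 3 3 5
arr[mid]=2<5: swap arr[4],arr[5]; lo=5,mid=6 → 2 3 3 2 2 5 2 3 3 5
arr[mid]=2<5: swap arr[5],arr[6]; lo=6,mid=7 → 2 3 3 2 2 2 5 3 3 5
arr[mid]=3<5: swap arr[6],arr[7]; lo=7,mid=8 → 2 3 3 2 2 2 3 5 3 5
arr[mid]=3<5: swap arr[7],arr[8]; lo=8,mid=9 → 2 3 3 2 2 2 3 3 5 5
arr[mid]=5=5: mid=10
end: lo=8, hi=9; arr = 2 3 3 2 2 2 3 3 5 5

2 3 3 2 2 2 3 3 5 5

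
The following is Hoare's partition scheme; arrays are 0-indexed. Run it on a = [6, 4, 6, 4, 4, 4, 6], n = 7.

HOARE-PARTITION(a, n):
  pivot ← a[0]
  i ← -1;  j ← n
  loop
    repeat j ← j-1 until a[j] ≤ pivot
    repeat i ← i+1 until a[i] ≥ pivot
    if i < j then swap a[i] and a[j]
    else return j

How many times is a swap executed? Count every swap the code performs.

2

pivot = a[0] = 6; i = -1, j = 7
j→6 (a[6]=6≤6), i→0 (a[0]=6≥6); i<j, swap → [6, 4, 6, 4, 4, 4, 6]
j→5 (a[5]=4≤6), i→2 (a[2]=6≥6); i<j, swap → [6, 4, 4, 4, 4, 6, 6]
j→4, i→5; i≥j, return j=4. a = [6, 4, 4, 4, 4, 6, 6]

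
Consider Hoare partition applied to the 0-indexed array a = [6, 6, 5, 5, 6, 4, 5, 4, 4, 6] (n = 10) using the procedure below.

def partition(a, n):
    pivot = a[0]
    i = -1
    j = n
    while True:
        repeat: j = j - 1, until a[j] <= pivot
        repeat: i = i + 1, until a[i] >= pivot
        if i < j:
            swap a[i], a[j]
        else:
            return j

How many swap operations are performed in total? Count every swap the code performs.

3

pivot=6
j stops at 9 (6), i stops at 0 (6); swap ⇒ [6, 6, 5, 5, 6, 4, 5, 4, 4, 6]
j stops at 8 (4), i stops at 1 (6); swap ⇒ [6, 4, 5, 5, 6, 4, 5, 4, 6, 6]
j stops at 7 (4), i stops at 4 (6); swap ⇒ [6, 4, 5, 5, 4, 4, 5, 6, 6, 6]
j stops at 6, i stops at 7; i≥j ⇒ return 6. a=[6, 4, 5, 5, 4, 4, 5, 6, 6, 6]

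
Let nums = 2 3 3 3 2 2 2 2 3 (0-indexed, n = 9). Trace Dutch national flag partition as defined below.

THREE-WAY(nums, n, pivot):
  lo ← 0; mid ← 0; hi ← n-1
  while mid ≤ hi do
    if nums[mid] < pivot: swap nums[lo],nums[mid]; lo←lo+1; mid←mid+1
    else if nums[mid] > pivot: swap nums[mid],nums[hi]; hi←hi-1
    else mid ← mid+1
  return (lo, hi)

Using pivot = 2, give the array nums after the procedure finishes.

lo=0 mid=0 hi=8
2=2: mid=1
3>2: swap(1,8), hi=7 ⇒ 2 3 3 3 2 2 2 2 3
3>2: swap(1,7), hi=6 ⇒ 2 2 3 3 2 2 2 3 3
2=2: mid=2
3>2: swap(2,6), hi=5 ⇒ 2 2 2 3 2 2 3 3 3
2=2: mid=3
3>2: swap(3,5), hi=4 ⇒ 2 2 2 2 2 3 3 3 3
2=2: mid=4
2=2: mid=5
done. lo=0 hi=4; nums=2 2 2 2 2 3 3 3 3

2 2 2 2 2 3 3 3 3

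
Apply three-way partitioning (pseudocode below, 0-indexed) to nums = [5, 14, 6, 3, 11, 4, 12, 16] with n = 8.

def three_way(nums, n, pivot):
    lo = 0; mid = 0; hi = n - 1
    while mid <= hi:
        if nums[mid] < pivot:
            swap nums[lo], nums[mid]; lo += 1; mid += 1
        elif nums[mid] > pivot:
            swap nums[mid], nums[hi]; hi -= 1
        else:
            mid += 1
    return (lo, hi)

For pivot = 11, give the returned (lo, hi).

pivot = 11; lo=0, mid=0, hi=7
nums[mid]=5<11: swap nums[0],nums[0]; lo=1,mid=1 → [5, 14, 6, 3, 11, 4, 12, 16]
nums[mid]=14>11: swap nums[1],nums[7]; hi=6 → [5, 16, 6, 3, 11, 4, 12, 14]
nums[mid]=16>11: swap nums[1],nums[6]; hi=5 → [5, 12, 6, 3, 11, 4, 16, 14]
nums[mid]=12>11: swap nums[1],nums[5]; hi=4 → [5, 4, 6, 3, 11, 12, 16, 14]
nums[mid]=4<11: swap nums[1],nums[1]; lo=2,mid=2 → [5, 4, 6, 3, 11, 12, 16, 14]
nums[mid]=6<11: swap nums[2],nums[2]; lo=3,mid=3 → [5, 4, 6, 3, 11, 12, 16, 14]
nums[mid]=3<11: swap nums[3],nums[3]; lo=4,mid=4 → [5, 4, 6, 3, 11, 12, 16, 14]
nums[mid]=11=11: mid=5
end: lo=4, hi=4; nums = [5, 4, 6, 3, 11, 12, 16, 14]

(4, 4)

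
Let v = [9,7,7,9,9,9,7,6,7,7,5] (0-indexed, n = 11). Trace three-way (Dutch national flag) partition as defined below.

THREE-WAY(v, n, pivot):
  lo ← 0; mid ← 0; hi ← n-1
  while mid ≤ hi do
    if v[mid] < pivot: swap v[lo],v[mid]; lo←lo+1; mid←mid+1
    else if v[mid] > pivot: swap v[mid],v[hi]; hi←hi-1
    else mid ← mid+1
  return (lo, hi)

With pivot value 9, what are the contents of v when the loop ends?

lo=0 mid=0 hi=10
9=9: mid=1
7<9: swap(0,1), lo=1 mid=2 ⇒ [7,9,7,9,9,9,7,6,7,7,5]
7<9: swap(1,2), lo=2 mid=3 ⇒ [7,7,9,9,9,9,7,6,7,7,5]
9=9: mid=4
9=9: mid=5
9=9: mid=6
7<9: swap(2,6), lo=3 mid=7 ⇒ [7,7,7,9,9,9,9,6,7,7,5]
6<9: swap(3,7), lo=4 mid=8 ⇒ [7,7,7,6,9,9,9,9,7,7,5]
7<9: swap(4,8), lo=5 mid=9 ⇒ [7,7,7,6,7,9,9,9,9,7,5]
7<9: swap(5,9), lo=6 mid=10 ⇒ [7,7,7,6,7,7,9,9,9,9,5]
5<9: swap(6,10), lo=7 mid=11 ⇒ [7,7,7,6,7,7,5,9,9,9,9]
done. lo=7 hi=10; v=[7,7,7,6,7,7,5,9,9,9,9]

[7,7,7,6,7,7,5,9,9,9,9]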